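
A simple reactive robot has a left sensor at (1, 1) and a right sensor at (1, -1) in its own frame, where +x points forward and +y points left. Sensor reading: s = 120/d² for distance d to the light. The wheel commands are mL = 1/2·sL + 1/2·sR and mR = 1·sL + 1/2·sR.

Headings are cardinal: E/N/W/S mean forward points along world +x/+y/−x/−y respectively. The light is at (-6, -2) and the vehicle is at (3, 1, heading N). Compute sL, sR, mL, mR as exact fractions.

3/2 30/29 147/116 117/58

left sensor world pos  = (2, 2); dL² = 80
right sensor world pos = (4, 2); dR² = 116
sL = 120/80 = 3/2
sR = 120/116 = 30/29
mL = 1/2·sL + 1/2·sR = 147/116
mR = 1·sL + 1/2·sR = 117/58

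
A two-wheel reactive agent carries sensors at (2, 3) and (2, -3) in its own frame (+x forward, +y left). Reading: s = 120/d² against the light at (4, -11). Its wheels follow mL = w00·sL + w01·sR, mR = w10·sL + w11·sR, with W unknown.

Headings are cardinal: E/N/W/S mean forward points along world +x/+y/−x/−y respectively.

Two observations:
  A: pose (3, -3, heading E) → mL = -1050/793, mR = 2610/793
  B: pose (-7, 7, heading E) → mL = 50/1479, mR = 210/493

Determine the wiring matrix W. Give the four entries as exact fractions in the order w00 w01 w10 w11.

1 -1/2 1 1/2

obs A: pose=(3,-3,E) → sL=60/61, sR=60/13, mL=-1050/793, mR=2610/793
obs B: pose=(-7,7,E) → sL=20/87, sR=20/51, mL=50/1479, mR=210/493
sensor matrix S = [[60/61, 60/13], [20/87, 20/51]]; det S = -264000/390949
solve [mL_A; mL_B] = S·[w00; w01] and [mR_A; mR_B] = S·[w10; w11]:
  w00 = 1, w01 = -1/2, w10 = 1, w11 = 1/2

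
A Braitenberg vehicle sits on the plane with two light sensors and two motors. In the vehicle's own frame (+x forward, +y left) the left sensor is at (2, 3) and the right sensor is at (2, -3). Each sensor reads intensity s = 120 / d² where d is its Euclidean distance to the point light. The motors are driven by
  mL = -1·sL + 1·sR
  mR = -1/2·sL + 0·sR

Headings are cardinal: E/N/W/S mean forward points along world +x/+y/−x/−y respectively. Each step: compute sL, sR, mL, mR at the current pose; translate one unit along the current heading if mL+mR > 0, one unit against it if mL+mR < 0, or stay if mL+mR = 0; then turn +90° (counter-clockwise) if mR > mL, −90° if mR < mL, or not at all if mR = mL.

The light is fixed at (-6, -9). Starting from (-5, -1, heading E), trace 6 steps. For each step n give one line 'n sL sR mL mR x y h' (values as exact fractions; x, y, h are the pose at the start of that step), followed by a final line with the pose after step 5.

n=0: pose=(-5,-1,E); sL=12/13, sR=60/17; mL=576/221, mR=-6/13; mL+mR=474/221 → advance +1; mR−mL=-678/221 → turn -1·90°
n=1: pose=(-4,-1,S); sL=120/61, sR=120/37; mL=2880/2257, mR=-60/61; mL+mR=660/2257 → advance +1; mR−mL=-5100/2257 → turn -1·90°
n=2: pose=(-4,-2,W); sL=15/2, sR=6/5; mL=-63/10, mR=-15/4; mL+mR=-201/20 → advance -1; mR−mL=51/20 → turn +1·90°
n=3: pose=(-3,-2,S); sL=120/61, sR=24/5; mL=864/305, mR=-60/61; mL+mR=564/305 → advance +1; mR−mL=-1164/305 → turn -1·90°
n=4: pose=(-3,-3,W); sL=12, sR=60/41; mL=-432/41, mR=-6; mL+mR=-678/41 → advance -1; mR−mL=186/41 → turn +1·90°
n=5: pose=(-2,-3,S); sL=24/13, sR=120/17; mL=1152/221, mR=-12/13; mL+mR=948/221 → advance +1; mR−mL=-1356/221 → turn -1·90°

0 12/13 60/17 576/221 -6/13 -5 -1 E
1 120/61 120/37 2880/2257 -60/61 -4 -1 S
2 15/2 6/5 -63/10 -15/4 -4 -2 W
3 120/61 24/5 864/305 -60/61 -3 -2 S
4 12 60/41 -432/41 -6 -3 -3 W
5 24/13 120/17 1152/221 -12/13 -2 -3 S
final -2 -4 W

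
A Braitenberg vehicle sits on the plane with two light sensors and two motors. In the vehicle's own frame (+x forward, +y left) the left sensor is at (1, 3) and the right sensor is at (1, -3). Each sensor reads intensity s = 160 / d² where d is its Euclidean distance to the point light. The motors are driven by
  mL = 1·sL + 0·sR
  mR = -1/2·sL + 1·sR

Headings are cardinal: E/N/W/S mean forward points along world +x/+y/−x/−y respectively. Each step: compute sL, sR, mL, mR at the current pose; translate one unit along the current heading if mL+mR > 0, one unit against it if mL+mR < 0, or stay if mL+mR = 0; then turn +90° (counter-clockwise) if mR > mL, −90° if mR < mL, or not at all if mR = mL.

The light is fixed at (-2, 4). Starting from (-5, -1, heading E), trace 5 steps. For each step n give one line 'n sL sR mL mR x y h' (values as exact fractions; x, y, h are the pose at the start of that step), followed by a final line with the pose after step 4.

n=0: pose=(-5,-1,E); sL=20, sR=40/17; mL=20, mR=-130/17; mL+mR=210/17 → advance +1; mR−mL=-470/17 → turn -1·90°
n=1: pose=(-4,-1,S); sL=160/37, sR=160/61; mL=160/37, mR=1040/2257; mL+mR=10800/2257 → advance +1; mR−mL=-8720/2257 → turn -1·90°
n=2: pose=(-4,-2,W); sL=16/9, sR=80/9; mL=16/9, mR=8; mL+mR=88/9 → advance +1; mR−mL=56/9 → turn +1·90°
n=3: pose=(-5,-2,S); sL=160/49, sR=32/17; mL=160/49, mR=208/833; mL+mR=2928/833 → advance +1; mR−mL=-2512/833 → turn -1·90°
n=4: pose=(-5,-3,W); sL=40/29, sR=5; mL=40/29, mR=125/29; mL+mR=165/29 → advance +1; mR−mL=85/29 → turn +1·90°

0 20 40/17 20 -130/17 -5 -1 E
1 160/37 160/61 160/37 1040/2257 -4 -1 S
2 16/9 80/9 16/9 8 -4 -2 W
3 160/49 32/17 160/49 208/833 -5 -2 S
4 40/29 5 40/29 125/29 -5 -3 W
final -6 -3 S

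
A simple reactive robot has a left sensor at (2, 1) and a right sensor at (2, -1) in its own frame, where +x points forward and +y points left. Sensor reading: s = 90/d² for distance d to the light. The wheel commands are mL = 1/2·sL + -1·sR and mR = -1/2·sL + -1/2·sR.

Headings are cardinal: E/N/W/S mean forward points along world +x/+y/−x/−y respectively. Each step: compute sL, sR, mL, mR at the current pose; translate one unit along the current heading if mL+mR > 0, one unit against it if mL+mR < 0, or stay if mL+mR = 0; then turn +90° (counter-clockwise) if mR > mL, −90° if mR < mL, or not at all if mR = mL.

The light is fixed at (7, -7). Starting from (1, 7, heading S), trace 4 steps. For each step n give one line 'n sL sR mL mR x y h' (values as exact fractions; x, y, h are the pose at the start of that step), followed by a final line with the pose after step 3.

0 90/169 90/193 -6525/32617 -16290/32617 1 7 S
1 9/26 9/32 -45/416 -261/832 1 8 W
2 18/65 18/61 -621/3965 -1134/3965 2 8 N
3 5/13 45/89 -725/2314 -515/1157 2 7 E
final 1 7 S

n=0: pose=(1,7,S); sL=90/169, sR=90/193; mL=-6525/32617, mR=-16290/32617; mL+mR=-135/193 → advance -1; mR−mL=-9765/32617 → turn -1·90°
n=1: pose=(1,8,W); sL=9/26, sR=9/32; mL=-45/416, mR=-261/832; mL+mR=-27/64 → advance -1; mR−mL=-171/832 → turn -1·90°
n=2: pose=(2,8,N); sL=18/65, sR=18/61; mL=-621/3965, mR=-1134/3965; mL+mR=-27/61 → advance -1; mR−mL=-513/3965 → turn -1·90°
n=3: pose=(2,7,E); sL=5/13, sR=45/89; mL=-725/2314, mR=-515/1157; mL+mR=-135/178 → advance -1; mR−mL=-305/2314 → turn -1·90°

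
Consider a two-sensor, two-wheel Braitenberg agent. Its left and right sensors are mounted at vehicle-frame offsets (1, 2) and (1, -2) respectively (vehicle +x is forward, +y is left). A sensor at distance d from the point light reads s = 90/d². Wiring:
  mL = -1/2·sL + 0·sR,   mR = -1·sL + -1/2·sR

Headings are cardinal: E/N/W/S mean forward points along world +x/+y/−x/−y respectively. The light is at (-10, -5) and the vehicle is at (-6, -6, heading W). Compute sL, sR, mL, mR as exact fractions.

left sensor world pos  = (-7, -8); dL² = 18
right sensor world pos = (-7, -4); dR² = 10
sL = 90/18 = 5
sR = 90/10 = 9
mL = -1/2·sL + 0·sR = -5/2
mR = -1·sL + -1/2·sR = -19/2

5 9 -5/2 -19/2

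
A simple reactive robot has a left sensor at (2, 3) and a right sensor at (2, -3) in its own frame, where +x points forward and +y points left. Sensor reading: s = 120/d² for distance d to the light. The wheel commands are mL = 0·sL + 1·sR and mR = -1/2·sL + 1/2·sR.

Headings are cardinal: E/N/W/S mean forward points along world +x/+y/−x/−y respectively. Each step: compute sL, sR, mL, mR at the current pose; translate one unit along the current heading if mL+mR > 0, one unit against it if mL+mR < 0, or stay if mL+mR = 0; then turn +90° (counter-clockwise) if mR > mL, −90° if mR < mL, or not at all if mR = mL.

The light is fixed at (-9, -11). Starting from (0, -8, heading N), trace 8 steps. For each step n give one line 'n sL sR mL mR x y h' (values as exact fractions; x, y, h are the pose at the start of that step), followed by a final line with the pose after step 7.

n=0: pose=(0,-8,N); sL=120/61, sR=120/169; mL=120/169, mR=-6480/10309; mL+mR=840/10309 → advance +1; mR−mL=-13800/10309 → turn -1·90°
n=1: pose=(0,-7,E); sL=12/17, sR=60/61; mL=60/61, mR=144/1037; mL+mR=1164/1037 → advance +1; mR−mL=-876/1037 → turn -1·90°
n=2: pose=(1,-7,S); sL=120/173, sR=120/53; mL=120/53, mR=7200/9169; mL+mR=27960/9169 → advance +1; mR−mL=-13560/9169 → turn -1·90°
n=3: pose=(1,-8,W); sL=15/8, sR=6/5; mL=6/5, mR=-27/80; mL+mR=69/80 → advance +1; mR−mL=-123/80 → turn -1·90°
n=4: pose=(0,-8,N); sL=120/61, sR=120/169; mL=120/169, mR=-6480/10309; mL+mR=840/10309 → advance +1; mR−mL=-13800/10309 → turn -1·90°
n=5: pose=(0,-7,E); sL=12/17, sR=60/61; mL=60/61, mR=144/1037; mL+mR=1164/1037 → advance +1; mR−mL=-876/1037 → turn -1·90°
n=6: pose=(1,-7,S); sL=120/173, sR=120/53; mL=120/53, mR=7200/9169; mL+mR=27960/9169 → advance +1; mR−mL=-13560/9169 → turn -1·90°
n=7: pose=(1,-8,W); sL=15/8, sR=6/5; mL=6/5, mR=-27/80; mL+mR=69/80 → advance +1; mR−mL=-123/80 → turn -1·90°

0 120/61 120/169 120/169 -6480/10309 0 -8 N
1 12/17 60/61 60/61 144/1037 0 -7 E
2 120/173 120/53 120/53 7200/9169 1 -7 S
3 15/8 6/5 6/5 -27/80 1 -8 W
4 120/61 120/169 120/169 -6480/10309 0 -8 N
5 12/17 60/61 60/61 144/1037 0 -7 E
6 120/173 120/53 120/53 7200/9169 1 -7 S
7 15/8 6/5 6/5 -27/80 1 -8 W
final 0 -8 N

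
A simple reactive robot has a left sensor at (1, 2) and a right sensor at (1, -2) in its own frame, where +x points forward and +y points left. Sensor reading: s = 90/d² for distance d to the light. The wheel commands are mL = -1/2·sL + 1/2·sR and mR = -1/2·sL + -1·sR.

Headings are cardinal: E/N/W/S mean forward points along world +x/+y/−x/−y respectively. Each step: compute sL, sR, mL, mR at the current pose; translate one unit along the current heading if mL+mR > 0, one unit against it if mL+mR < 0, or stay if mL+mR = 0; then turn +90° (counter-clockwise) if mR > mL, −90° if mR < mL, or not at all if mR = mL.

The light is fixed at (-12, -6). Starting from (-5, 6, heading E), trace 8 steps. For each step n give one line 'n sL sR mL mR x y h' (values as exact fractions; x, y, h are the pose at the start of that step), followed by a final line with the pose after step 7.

n=0: pose=(-5,6,E); sL=9/26, sR=45/82; mL=54/533, mR=-1539/2132; mL+mR=-1323/2132 → advance -1; mR−mL=-135/164 → turn -1·90°
n=1: pose=(-6,6,S); sL=18/37, sR=90/137; mL=432/5069, mR=-4563/5069; mL+mR=-4131/5069 → advance -1; mR−mL=-135/137 → turn -1·90°
n=2: pose=(-6,7,W); sL=45/73, sR=9/25; mL=-234/1825, mR=-2439/3650; mL+mR=-2907/3650 → advance -1; mR−mL=-27/50 → turn -1·90°
n=3: pose=(-5,7,N); sL=90/221, sR=90/277; mL=-2520/61217, mR=-32355/61217; mL+mR=-34875/61217 → advance -1; mR−mL=-135/277 → turn -1·90°
n=4: pose=(-5,6,E); sL=9/26, sR=45/82; mL=54/533, mR=-1539/2132; mL+mR=-1323/2132 → advance -1; mR−mL=-135/164 → turn -1·90°
n=5: pose=(-6,6,S); sL=18/37, sR=90/137; mL=432/5069, mR=-4563/5069; mL+mR=-4131/5069 → advance -1; mR−mL=-135/137 → turn -1·90°
n=6: pose=(-6,7,W); sL=45/73, sR=9/25; mL=-234/1825, mR=-2439/3650; mL+mR=-2907/3650 → advance -1; mR−mL=-27/50 → turn -1·90°
n=7: pose=(-5,7,N); sL=90/221, sR=90/277; mL=-2520/61217, mR=-32355/61217; mL+mR=-34875/61217 → advance -1; mR−mL=-135/277 → turn -1·90°

0 9/26 45/82 54/533 -1539/2132 -5 6 E
1 18/37 90/137 432/5069 -4563/5069 -6 6 S
2 45/73 9/25 -234/1825 -2439/3650 -6 7 W
3 90/221 90/277 -2520/61217 -32355/61217 -5 7 N
4 9/26 45/82 54/533 -1539/2132 -5 6 E
5 18/37 90/137 432/5069 -4563/5069 -6 6 S
6 45/73 9/25 -234/1825 -2439/3650 -6 7 W
7 90/221 90/277 -2520/61217 -32355/61217 -5 7 N
final -5 6 E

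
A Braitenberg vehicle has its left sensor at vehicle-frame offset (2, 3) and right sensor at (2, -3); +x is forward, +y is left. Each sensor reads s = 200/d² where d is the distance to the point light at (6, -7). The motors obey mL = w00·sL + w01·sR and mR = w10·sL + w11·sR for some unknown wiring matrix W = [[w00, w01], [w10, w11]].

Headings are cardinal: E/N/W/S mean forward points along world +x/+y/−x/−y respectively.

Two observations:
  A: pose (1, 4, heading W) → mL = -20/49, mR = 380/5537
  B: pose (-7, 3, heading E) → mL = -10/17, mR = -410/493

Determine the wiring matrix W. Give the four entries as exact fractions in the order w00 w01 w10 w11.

obs A: pose=(1,4,W) → sL=200/113, sR=40/49, mL=-20/49, mR=380/5537
obs B: pose=(-7,3,E) → sL=20/29, sR=20/17, mL=-10/17, mR=-410/493
sensor matrix S = [[200/113, 40/49], [20/29, 20/17]]; det S = 4147200/2729741
solve [mL_A; mL_B] = S·[w00; w01] and [mR_A; mR_B] = S·[w10; w11]:
  w00 = 0, w01 = -1/2, w10 = 1/2, w11 = -1

0 -1/2 1/2 -1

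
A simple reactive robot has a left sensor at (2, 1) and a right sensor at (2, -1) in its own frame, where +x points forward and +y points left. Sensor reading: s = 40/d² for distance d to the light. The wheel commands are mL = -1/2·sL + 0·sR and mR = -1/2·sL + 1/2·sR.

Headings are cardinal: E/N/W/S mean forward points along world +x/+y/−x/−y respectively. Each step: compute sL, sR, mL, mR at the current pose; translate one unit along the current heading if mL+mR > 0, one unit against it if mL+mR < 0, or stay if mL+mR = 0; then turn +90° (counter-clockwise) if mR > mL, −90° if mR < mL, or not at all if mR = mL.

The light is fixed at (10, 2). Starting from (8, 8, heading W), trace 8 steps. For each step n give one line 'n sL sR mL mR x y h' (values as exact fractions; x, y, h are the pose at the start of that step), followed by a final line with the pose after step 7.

n=0: pose=(8,8,W); sL=40/41, sR=8/13; mL=-20/41, mR=-96/533; mL+mR=-356/533 → advance -1; mR−mL=4/13 → turn +1·90°
n=1: pose=(9,8,S); sL=5/2, sR=2; mL=-5/4, mR=-1/4; mL+mR=-3/2 → advance -1; mR−mL=1 → turn +1·90°
n=2: pose=(9,9,E); sL=8/13, sR=40/37; mL=-4/13, mR=112/481; mL+mR=-36/481 → advance -1; mR−mL=20/37 → turn +1·90°
n=3: pose=(8,9,N); sL=4/9, sR=20/41; mL=-2/9, mR=8/369; mL+mR=-74/369 → advance -1; mR−mL=10/41 → turn +1·90°
n=4: pose=(8,8,W); sL=40/41, sR=8/13; mL=-20/41, mR=-96/533; mL+mR=-356/533 → advance -1; mR−mL=4/13 → turn +1·90°
n=5: pose=(9,8,S); sL=5/2, sR=2; mL=-5/4, mR=-1/4; mL+mR=-3/2 → advance -1; mR−mL=1 → turn +1·90°
n=6: pose=(9,9,E); sL=8/13, sR=40/37; mL=-4/13, mR=112/481; mL+mR=-36/481 → advance -1; mR−mL=20/37 → turn +1·90°
n=7: pose=(8,9,N); sL=4/9, sR=20/41; mL=-2/9, mR=8/369; mL+mR=-74/369 → advance -1; mR−mL=10/41 → turn +1·90°

0 40/41 8/13 -20/41 -96/533 8 8 W
1 5/2 2 -5/4 -1/4 9 8 S
2 8/13 40/37 -4/13 112/481 9 9 E
3 4/9 20/41 -2/9 8/369 8 9 N
4 40/41 8/13 -20/41 -96/533 8 8 W
5 5/2 2 -5/4 -1/4 9 8 S
6 8/13 40/37 -4/13 112/481 9 9 E
7 4/9 20/41 -2/9 8/369 8 9 N
final 8 8 W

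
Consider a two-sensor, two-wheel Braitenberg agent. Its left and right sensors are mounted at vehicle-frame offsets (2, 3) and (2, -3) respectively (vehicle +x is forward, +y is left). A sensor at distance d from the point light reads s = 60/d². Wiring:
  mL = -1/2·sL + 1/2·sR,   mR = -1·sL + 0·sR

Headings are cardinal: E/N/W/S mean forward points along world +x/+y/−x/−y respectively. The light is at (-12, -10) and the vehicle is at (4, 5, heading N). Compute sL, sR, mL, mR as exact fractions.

30/229 6/65 -288/14885 -30/229

left sensor world pos  = (1, 7); dL² = 458
right sensor world pos = (7, 7); dR² = 650
sL = 60/458 = 30/229
sR = 60/650 = 6/65
mL = -1/2·sL + 1/2·sR = -288/14885
mR = -1·sL + 0·sR = -30/229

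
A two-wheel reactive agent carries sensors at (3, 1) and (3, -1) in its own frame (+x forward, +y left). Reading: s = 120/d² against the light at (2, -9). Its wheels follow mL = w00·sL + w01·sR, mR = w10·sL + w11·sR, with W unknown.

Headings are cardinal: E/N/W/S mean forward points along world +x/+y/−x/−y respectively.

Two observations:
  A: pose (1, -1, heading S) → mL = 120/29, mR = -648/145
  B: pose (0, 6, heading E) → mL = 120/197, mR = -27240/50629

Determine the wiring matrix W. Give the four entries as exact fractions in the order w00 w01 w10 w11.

obs A: pose=(1,-1,S) → sL=24/5, sR=120/29, mL=120/29, mR=-648/145
obs B: pose=(0,6,E) → sL=120/257, sR=120/197, mL=120/197, mR=-27240/50629
sensor matrix S = [[24/5, 120/29], [120/257, 120/197]]; det S = 1456128/1468241
solve [mL_A; mL_B] = S·[w00; w01] and [mR_A; mR_B] = S·[w10; w11]:
  w00 = 0, w01 = 1, w10 = -1/2, w11 = -1/2

0 1 -1/2 -1/2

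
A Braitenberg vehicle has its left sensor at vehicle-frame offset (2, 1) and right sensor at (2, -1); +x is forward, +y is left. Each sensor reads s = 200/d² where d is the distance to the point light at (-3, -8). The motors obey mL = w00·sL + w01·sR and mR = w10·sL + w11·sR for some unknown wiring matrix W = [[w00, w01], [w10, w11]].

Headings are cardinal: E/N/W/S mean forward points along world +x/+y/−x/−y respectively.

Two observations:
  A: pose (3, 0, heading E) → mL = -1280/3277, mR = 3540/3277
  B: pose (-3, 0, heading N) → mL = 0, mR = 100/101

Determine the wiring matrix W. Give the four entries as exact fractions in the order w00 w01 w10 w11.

1 -1 -1/2 1

obs A: pose=(3,0,E) → sL=40/29, sR=200/113, mL=-1280/3277, mR=3540/3277
obs B: pose=(-3,0,N) → sL=200/101, sR=200/101, mL=0, mR=100/101
sensor matrix S = [[40/29, 200/113], [200/101, 200/101]]; det S = -256000/330977
solve [mL_A; mL_B] = S·[w00; w01] and [mR_A; mR_B] = S·[w10; w11]:
  w00 = 1, w01 = -1, w10 = -1/2, w11 = 1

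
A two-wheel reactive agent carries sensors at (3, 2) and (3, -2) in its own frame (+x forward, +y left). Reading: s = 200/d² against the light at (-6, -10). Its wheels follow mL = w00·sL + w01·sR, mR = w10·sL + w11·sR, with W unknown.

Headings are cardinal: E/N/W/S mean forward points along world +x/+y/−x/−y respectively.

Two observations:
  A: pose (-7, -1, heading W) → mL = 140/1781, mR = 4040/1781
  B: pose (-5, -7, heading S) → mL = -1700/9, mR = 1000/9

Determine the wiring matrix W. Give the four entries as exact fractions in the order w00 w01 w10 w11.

obs A: pose=(-7,-1,W) → sL=40/13, sR=200/137, mL=140/1781, mR=4040/1781
obs B: pose=(-5,-7,S) → sL=200/9, sR=200, mL=-1700/9, mR=1000/9
sensor matrix S = [[40/13, 200/137], [200/9, 200]]; det S = 9344000/16029
solve [mL_A; mL_B] = S·[w00; w01] and [mR_A; mR_B] = S·[w10; w11]:
  w00 = 1/2, w01 = -1, w10 = 1/2, w11 = 1/2

1/2 -1 1/2 1/2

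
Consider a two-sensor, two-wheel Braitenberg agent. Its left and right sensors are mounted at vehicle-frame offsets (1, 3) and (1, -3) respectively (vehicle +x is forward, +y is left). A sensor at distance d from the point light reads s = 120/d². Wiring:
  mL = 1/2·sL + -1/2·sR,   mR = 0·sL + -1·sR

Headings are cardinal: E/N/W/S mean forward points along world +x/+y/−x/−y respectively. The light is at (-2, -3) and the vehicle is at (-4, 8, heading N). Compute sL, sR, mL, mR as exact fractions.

left sensor world pos  = (-7, 9); dL² = 169
right sensor world pos = (-1, 9); dR² = 145
sL = 120/169 = 120/169
sR = 120/145 = 24/29
mL = 1/2·sL + -1/2·sR = -288/4901
mR = 0·sL + -1·sR = -24/29

120/169 24/29 -288/4901 -24/29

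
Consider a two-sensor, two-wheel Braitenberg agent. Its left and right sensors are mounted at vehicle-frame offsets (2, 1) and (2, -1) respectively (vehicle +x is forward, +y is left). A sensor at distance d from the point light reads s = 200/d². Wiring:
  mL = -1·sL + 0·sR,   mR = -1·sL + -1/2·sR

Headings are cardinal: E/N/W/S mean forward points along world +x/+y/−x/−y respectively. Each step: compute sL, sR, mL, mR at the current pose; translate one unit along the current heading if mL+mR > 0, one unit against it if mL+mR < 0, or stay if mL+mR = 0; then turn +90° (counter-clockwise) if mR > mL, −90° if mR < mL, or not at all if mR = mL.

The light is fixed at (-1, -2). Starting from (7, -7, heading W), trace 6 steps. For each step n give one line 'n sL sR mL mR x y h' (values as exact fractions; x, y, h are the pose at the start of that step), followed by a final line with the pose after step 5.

0 25/9 50/13 -25/9 -550/117 7 -7 W
1 200/73 200/109 -200/73 -29100/7957 8 -7 N
2 100/73 20/17 -100/73 -2430/1241 8 -8 E
3 40/29 200/113 -40/29 -7420/3277 7 -8 S
4 25/9 50/13 -25/9 -550/117 7 -7 W
5 200/73 200/109 -200/73 -29100/7957 8 -7 N
final 8 -8 E

n=0: pose=(7,-7,W); sL=25/9, sR=50/13; mL=-25/9, mR=-550/117; mL+mR=-875/117 → advance -1; mR−mL=-25/13 → turn -1·90°
n=1: pose=(8,-7,N); sL=200/73, sR=200/109; mL=-200/73, mR=-29100/7957; mL+mR=-50900/7957 → advance -1; mR−mL=-100/109 → turn -1·90°
n=2: pose=(8,-8,E); sL=100/73, sR=20/17; mL=-100/73, mR=-2430/1241; mL+mR=-4130/1241 → advance -1; mR−mL=-10/17 → turn -1·90°
n=3: pose=(7,-8,S); sL=40/29, sR=200/113; mL=-40/29, mR=-7420/3277; mL+mR=-11940/3277 → advance -1; mR−mL=-100/113 → turn -1·90°
n=4: pose=(7,-7,W); sL=25/9, sR=50/13; mL=-25/9, mR=-550/117; mL+mR=-875/117 → advance -1; mR−mL=-25/13 → turn -1·90°
n=5: pose=(8,-7,N); sL=200/73, sR=200/109; mL=-200/73, mR=-29100/7957; mL+mR=-50900/7957 → advance -1; mR−mL=-100/109 → turn -1·90°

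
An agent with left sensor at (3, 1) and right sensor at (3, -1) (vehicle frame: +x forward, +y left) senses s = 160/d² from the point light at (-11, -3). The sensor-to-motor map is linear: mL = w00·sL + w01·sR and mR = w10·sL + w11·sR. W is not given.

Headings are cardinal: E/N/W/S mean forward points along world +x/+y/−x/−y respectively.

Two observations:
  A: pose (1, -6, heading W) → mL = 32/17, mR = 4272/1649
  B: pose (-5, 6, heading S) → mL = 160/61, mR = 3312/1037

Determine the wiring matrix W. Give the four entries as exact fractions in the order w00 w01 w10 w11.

obs A: pose=(1,-6,W) → sL=160/97, sR=32/17, mL=32/17, mR=4272/1649
obs B: pose=(-5,6,S) → sL=32/17, sR=160/61, mL=160/61, mR=3312/1037
sensor matrix S = [[160/97, 32/17], [32/17, 160/61]]; det S = 1339392/1710013
solve [mL_A; mL_B] = S·[w00; w01] and [mR_A; mR_B] = S·[w10; w11]:
  w00 = 0, w01 = 1, w10 = 1, w11 = 1/2

0 1 1 1/2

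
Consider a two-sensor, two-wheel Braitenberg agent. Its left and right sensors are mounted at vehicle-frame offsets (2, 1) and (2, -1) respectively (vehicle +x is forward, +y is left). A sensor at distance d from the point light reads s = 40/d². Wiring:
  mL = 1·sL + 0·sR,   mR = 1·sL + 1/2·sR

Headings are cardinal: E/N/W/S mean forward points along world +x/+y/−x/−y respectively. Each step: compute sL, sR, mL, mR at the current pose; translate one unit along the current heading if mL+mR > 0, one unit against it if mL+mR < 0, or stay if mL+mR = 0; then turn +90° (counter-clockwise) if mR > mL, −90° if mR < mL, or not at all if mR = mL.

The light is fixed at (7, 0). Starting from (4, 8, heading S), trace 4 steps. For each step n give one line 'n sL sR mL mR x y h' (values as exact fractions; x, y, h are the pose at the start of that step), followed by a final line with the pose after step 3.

0 1 10/13 1 18/13 4 8 S
1 8/13 40/37 8/13 556/481 4 7 E
2 4/9 20/41 4/9 254/369 5 7 N
3 8/13 40/97 8/13 1036/1261 5 8 W
final 4 8 S

n=0: pose=(4,8,S); sL=1, sR=10/13; mL=1, mR=18/13; mL+mR=31/13 → advance +1; mR−mL=5/13 → turn +1·90°
n=1: pose=(4,7,E); sL=8/13, sR=40/37; mL=8/13, mR=556/481; mL+mR=852/481 → advance +1; mR−mL=20/37 → turn +1·90°
n=2: pose=(5,7,N); sL=4/9, sR=20/41; mL=4/9, mR=254/369; mL+mR=418/369 → advance +1; mR−mL=10/41 → turn +1·90°
n=3: pose=(5,8,W); sL=8/13, sR=40/97; mL=8/13, mR=1036/1261; mL+mR=1812/1261 → advance +1; mR−mL=20/97 → turn +1·90°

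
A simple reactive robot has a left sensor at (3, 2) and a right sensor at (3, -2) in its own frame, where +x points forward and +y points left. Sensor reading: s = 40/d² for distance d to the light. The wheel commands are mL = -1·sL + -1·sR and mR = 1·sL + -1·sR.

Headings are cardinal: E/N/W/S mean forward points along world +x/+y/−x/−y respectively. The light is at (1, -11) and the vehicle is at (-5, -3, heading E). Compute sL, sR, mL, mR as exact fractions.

left sensor world pos  = (-2, -1); dL² = 109
right sensor world pos = (-2, -5); dR² = 45
sL = 40/109 = 40/109
sR = 40/45 = 8/9
mL = -1·sL + -1·sR = -1232/981
mR = 1·sL + -1·sR = -512/981

40/109 8/9 -1232/981 -512/981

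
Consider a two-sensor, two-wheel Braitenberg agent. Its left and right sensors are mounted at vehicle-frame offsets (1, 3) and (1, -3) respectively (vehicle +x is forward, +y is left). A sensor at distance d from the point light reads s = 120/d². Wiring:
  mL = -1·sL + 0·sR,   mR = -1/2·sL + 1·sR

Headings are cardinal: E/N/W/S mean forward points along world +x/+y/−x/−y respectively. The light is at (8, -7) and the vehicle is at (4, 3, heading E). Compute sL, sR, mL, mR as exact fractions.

60/89 60/29 -60/89 4470/2581

left sensor world pos  = (5, 6); dL² = 178
right sensor world pos = (5, 0); dR² = 58
sL = 120/178 = 60/89
sR = 120/58 = 60/29
mL = -1·sL + 0·sR = -60/89
mR = -1/2·sL + 1·sR = 4470/2581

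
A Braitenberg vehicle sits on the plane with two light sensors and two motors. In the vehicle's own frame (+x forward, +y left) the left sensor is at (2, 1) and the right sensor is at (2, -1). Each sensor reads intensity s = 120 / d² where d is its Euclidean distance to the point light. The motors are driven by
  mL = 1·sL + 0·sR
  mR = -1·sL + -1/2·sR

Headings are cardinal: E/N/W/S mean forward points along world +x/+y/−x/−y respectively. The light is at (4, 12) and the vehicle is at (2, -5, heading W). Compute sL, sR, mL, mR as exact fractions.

6/17 15/34 6/17 -39/68

left sensor world pos  = (0, -6); dL² = 340
right sensor world pos = (0, -4); dR² = 272
sL = 120/340 = 6/17
sR = 120/272 = 15/34
mL = 1·sL + 0·sR = 6/17
mR = -1·sL + -1/2·sR = -39/68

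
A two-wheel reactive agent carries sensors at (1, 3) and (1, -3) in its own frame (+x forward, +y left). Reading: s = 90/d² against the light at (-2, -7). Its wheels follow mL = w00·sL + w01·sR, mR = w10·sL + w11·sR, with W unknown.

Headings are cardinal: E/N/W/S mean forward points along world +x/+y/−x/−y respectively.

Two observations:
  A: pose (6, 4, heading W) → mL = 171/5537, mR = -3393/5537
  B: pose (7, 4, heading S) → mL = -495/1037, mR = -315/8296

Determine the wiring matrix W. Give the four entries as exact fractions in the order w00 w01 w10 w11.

1/2 -1 -1 1/2

obs A: pose=(6,4,W) → sL=90/113, sR=18/49, mL=171/5537, mR=-3393/5537
obs B: pose=(7,4,S) → sL=45/122, sR=45/68, mL=-495/1037, mR=-315/8296
sensor matrix S = [[90/113, 18/49], [45/122, 45/68]]; det S = 4496715/11483738
solve [mL_A; mL_B] = S·[w00; w01] and [mR_A; mR_B] = S·[w10; w11]:
  w00 = 1/2, w01 = -1, w10 = -1, w11 = 1/2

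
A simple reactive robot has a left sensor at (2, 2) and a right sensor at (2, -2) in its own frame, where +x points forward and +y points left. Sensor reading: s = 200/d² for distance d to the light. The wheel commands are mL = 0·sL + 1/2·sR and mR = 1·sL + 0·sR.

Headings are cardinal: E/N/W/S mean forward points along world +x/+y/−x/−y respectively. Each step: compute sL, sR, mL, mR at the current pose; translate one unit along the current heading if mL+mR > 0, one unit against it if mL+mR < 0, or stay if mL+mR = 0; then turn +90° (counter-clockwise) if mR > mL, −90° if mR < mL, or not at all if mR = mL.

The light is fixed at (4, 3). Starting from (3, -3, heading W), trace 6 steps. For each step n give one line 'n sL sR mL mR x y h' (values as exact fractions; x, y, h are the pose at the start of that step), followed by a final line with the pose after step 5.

0 200/73 8 4 200/73 3 -3 W
1 25/4 25/2 25/4 25/4 2 -3 N
2 8 200/9 100/9 8 2 -2 N
3 50 50/9 25/9 50 2 -1 E
4 200/13 40 20 200/13 3 -1 N
5 100 100/13 50/13 100 3 0 E
final 4 0 N

n=0: pose=(3,-3,W); sL=200/73, sR=8; mL=4, mR=200/73; mL+mR=492/73 → advance +1; mR−mL=-92/73 → turn -1·90°
n=1: pose=(2,-3,N); sL=25/4, sR=25/2; mL=25/4, mR=25/4; mL+mR=25/2 → advance +1; mR−mL=0 → turn +0·90°
n=2: pose=(2,-2,N); sL=8, sR=200/9; mL=100/9, mR=8; mL+mR=172/9 → advance +1; mR−mL=-28/9 → turn -1·90°
n=3: pose=(2,-1,E); sL=50, sR=50/9; mL=25/9, mR=50; mL+mR=475/9 → advance +1; mR−mL=425/9 → turn +1·90°
n=4: pose=(3,-1,N); sL=200/13, sR=40; mL=20, mR=200/13; mL+mR=460/13 → advance +1; mR−mL=-60/13 → turn -1·90°
n=5: pose=(3,0,E); sL=100, sR=100/13; mL=50/13, mR=100; mL+mR=1350/13 → advance +1; mR−mL=1250/13 → turn +1·90°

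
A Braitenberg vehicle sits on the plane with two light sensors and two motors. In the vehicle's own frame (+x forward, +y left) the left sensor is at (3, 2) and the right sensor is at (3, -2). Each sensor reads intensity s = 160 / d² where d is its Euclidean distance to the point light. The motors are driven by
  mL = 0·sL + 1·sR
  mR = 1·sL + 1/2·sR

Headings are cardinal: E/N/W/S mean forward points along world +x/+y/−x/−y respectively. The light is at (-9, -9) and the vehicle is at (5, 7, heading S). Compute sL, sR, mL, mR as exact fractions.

32/85 160/313 160/313 16816/26605

left sensor world pos  = (7, 4); dL² = 425
right sensor world pos = (3, 4); dR² = 313
sL = 160/425 = 32/85
sR = 160/313 = 160/313
mL = 0·sL + 1·sR = 160/313
mR = 1·sL + 1/2·sR = 16816/26605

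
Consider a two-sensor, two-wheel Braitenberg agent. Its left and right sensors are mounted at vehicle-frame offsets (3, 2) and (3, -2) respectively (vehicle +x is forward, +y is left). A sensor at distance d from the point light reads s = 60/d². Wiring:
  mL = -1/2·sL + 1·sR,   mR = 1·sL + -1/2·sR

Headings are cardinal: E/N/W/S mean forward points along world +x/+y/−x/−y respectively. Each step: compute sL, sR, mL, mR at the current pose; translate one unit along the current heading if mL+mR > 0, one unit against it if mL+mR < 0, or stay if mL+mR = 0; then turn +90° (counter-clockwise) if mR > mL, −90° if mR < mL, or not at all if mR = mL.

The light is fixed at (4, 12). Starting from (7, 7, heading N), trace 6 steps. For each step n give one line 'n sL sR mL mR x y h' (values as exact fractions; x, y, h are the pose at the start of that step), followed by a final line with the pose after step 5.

0 12 60/29 -114/29 318/29 7 7 N
1 5/3 15 85/6 -35/6 7 8 W
2 60 60/17 -450/17 990/17 6 8 N
3 30/13 30 375/13 -165/13 6 9 W
4 60 20/3 -70/3 170/3 5 9 N
5 3 15 27/2 -9/2 5 10 W
final 4 10 N

n=0: pose=(7,7,N); sL=12, sR=60/29; mL=-114/29, mR=318/29; mL+mR=204/29 → advance +1; mR−mL=432/29 → turn +1·90°
n=1: pose=(7,8,W); sL=5/3, sR=15; mL=85/6, mR=-35/6; mL+mR=25/3 → advance +1; mR−mL=-20 → turn -1·90°
n=2: pose=(6,8,N); sL=60, sR=60/17; mL=-450/17, mR=990/17; mL+mR=540/17 → advance +1; mR−mL=1440/17 → turn +1·90°
n=3: pose=(6,9,W); sL=30/13, sR=30; mL=375/13, mR=-165/13; mL+mR=210/13 → advance +1; mR−mL=-540/13 → turn -1·90°
n=4: pose=(5,9,N); sL=60, sR=20/3; mL=-70/3, mR=170/3; mL+mR=100/3 → advance +1; mR−mL=80 → turn +1·90°
n=5: pose=(5,10,W); sL=3, sR=15; mL=27/2, mR=-9/2; mL+mR=9 → advance +1; mR−mL=-18 → turn -1·90°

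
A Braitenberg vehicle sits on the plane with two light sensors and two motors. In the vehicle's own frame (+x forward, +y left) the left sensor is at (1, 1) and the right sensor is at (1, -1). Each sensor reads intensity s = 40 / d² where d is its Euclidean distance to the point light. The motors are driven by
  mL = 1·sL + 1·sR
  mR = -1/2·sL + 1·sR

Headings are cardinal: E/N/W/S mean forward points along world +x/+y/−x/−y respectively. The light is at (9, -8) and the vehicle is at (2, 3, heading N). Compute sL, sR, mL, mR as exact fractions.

left sensor world pos  = (1, 4); dL² = 208
right sensor world pos = (3, 4); dR² = 180
sL = 40/208 = 5/26
sR = 40/180 = 2/9
mL = 1·sL + 1·sR = 97/234
mR = -1/2·sL + 1·sR = 59/468

5/26 2/9 97/234 59/468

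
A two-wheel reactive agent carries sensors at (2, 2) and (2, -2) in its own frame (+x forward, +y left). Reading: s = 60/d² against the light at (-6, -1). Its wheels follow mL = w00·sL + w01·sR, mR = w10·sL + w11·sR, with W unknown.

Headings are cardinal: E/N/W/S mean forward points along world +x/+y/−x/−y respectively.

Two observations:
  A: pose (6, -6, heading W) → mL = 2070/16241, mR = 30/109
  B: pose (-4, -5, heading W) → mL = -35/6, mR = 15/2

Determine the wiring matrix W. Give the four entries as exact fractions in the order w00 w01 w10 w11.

1 -1/2 0 1/2

obs A: pose=(6,-6,W) → sL=60/149, sR=60/109, mL=2070/16241, mR=30/109
obs B: pose=(-4,-5,W) → sL=5/3, sR=15, mL=-35/6, mR=15/2
sensor matrix S = [[60/149, 60/109], [5/3, 15]]; det S = 83200/16241
solve [mL_A; mL_B] = S·[w00; w01] and [mR_A; mR_B] = S·[w10; w11]:
  w00 = 1, w01 = -1/2, w10 = 0, w11 = 1/2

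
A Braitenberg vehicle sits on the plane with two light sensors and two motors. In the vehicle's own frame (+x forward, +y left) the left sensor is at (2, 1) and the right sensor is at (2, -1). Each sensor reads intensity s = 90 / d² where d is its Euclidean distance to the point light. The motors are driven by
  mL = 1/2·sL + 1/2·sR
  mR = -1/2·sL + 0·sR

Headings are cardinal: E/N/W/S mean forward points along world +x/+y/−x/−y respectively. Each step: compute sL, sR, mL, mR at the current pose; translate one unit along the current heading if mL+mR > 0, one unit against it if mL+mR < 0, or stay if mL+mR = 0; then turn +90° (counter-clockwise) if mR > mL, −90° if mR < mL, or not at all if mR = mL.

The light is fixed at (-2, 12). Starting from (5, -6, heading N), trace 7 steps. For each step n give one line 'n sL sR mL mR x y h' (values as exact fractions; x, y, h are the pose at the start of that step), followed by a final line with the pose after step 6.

n=0: pose=(5,-6,N); sL=45/146, sR=9/32; mL=1377/4672, mR=-45/292; mL+mR=9/64 → advance +1; mR−mL=-2097/4672 → turn -1·90°
n=1: pose=(5,-5,E); sL=90/337, sR=2/9; mL=742/3033, mR=-45/337; mL+mR=1/9 → advance +1; mR−mL=-1147/3033 → turn -1·90°
n=2: pose=(6,-5,S); sL=45/221, sR=9/41; mL=1917/9061, mR=-45/442; mL+mR=9/82 → advance +1; mR−mL=-5679/18122 → turn -1·90°
n=3: pose=(6,-6,W); sL=90/397, sR=18/65; mL=6498/25805, mR=-45/397; mL+mR=9/65 → advance +1; mR−mL=-9423/25805 → turn -1·90°
n=4: pose=(5,-6,N); sL=45/146, sR=9/32; mL=1377/4672, mR=-45/292; mL+mR=9/64 → advance +1; mR−mL=-2097/4672 → turn -1·90°
n=5: pose=(5,-5,E); sL=90/337, sR=2/9; mL=742/3033, mR=-45/337; mL+mR=1/9 → advance +1; mR−mL=-1147/3033 → turn -1·90°
n=6: pose=(6,-5,S); sL=45/221, sR=9/41; mL=1917/9061, mR=-45/442; mL+mR=9/82 → advance +1; mR−mL=-5679/18122 → turn -1·90°

0 45/146 9/32 1377/4672 -45/292 5 -6 N
1 90/337 2/9 742/3033 -45/337 5 -5 E
2 45/221 9/41 1917/9061 -45/442 6 -5 S
3 90/397 18/65 6498/25805 -45/397 6 -6 W
4 45/146 9/32 1377/4672 -45/292 5 -6 N
5 90/337 2/9 742/3033 -45/337 5 -5 E
6 45/221 9/41 1917/9061 -45/442 6 -5 S
final 6 -6 W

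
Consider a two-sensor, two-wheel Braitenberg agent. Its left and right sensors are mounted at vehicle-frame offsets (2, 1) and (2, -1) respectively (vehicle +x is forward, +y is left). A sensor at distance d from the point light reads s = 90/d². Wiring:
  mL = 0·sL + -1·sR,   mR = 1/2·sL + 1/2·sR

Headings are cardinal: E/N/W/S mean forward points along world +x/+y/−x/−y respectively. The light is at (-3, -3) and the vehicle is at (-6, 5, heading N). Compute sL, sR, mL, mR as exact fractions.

45/58 45/52 -45/52 2475/3016

left sensor world pos  = (-7, 7); dL² = 116
right sensor world pos = (-5, 7); dR² = 104
sL = 90/116 = 45/58
sR = 90/104 = 45/52
mL = 0·sL + -1·sR = -45/52
mR = 1/2·sL + 1/2·sR = 2475/3016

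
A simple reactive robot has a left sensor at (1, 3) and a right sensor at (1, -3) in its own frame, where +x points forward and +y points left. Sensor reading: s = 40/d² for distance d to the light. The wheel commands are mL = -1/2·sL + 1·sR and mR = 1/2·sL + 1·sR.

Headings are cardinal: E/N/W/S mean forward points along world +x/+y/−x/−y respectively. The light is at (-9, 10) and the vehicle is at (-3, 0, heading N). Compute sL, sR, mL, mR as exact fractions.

4/9 20/81 2/81 38/81

left sensor world pos  = (-6, 1); dL² = 90
right sensor world pos = (0, 1); dR² = 162
sL = 40/90 = 4/9
sR = 40/162 = 20/81
mL = -1/2·sL + 1·sR = 2/81
mR = 1/2·sL + 1·sR = 38/81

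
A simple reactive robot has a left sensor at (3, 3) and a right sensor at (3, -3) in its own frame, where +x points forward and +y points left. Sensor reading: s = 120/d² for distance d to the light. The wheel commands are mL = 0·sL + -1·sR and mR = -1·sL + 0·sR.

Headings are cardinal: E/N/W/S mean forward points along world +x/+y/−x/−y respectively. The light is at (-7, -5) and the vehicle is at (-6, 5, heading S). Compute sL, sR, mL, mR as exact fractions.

left sensor world pos  = (-3, 2); dL² = 65
right sensor world pos = (-9, 2); dR² = 53
sL = 120/65 = 24/13
sR = 120/53 = 120/53
mL = 0·sL + -1·sR = -120/53
mR = -1·sL + 0·sR = -24/13

24/13 120/53 -120/53 -24/13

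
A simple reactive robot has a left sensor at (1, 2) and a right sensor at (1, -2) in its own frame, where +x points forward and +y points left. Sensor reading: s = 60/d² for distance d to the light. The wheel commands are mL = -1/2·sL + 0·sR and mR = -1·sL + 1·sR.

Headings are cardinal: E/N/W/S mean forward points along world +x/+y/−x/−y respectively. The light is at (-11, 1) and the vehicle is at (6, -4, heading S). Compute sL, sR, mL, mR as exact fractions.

60/397 20/87 -30/397 2720/34539

left sensor world pos  = (8, -5); dL² = 397
right sensor world pos = (4, -5); dR² = 261
sL = 60/397 = 60/397
sR = 60/261 = 20/87
mL = -1/2·sL + 0·sR = -30/397
mR = -1·sL + 1·sR = 2720/34539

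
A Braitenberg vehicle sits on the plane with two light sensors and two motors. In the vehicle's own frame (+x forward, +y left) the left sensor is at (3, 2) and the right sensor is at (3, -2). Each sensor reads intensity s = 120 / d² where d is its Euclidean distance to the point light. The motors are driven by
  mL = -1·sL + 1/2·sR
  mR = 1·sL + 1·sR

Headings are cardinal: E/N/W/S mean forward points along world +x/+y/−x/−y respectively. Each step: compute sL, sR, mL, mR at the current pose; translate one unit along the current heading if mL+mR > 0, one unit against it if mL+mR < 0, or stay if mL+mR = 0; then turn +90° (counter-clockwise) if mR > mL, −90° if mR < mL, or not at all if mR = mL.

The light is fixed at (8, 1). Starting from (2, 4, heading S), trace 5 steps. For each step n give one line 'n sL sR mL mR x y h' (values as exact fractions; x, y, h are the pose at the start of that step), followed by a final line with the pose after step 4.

n=0: pose=(2,4,S); sL=15/2, sR=15/8; mL=-105/16, mR=75/8; mL+mR=45/16 → advance +1; mR−mL=255/16 → turn +1·90°
n=1: pose=(2,3,E); sL=24/5, sR=40/3; mL=28/15, mR=272/15; mL+mR=20 → advance +1; mR−mL=244/15 → turn +1·90°
n=2: pose=(3,3,N); sL=60/37, sR=60/17; mL=90/629, mR=3240/629; mL+mR=90/17 → advance +1; mR−mL=3150/629 → turn +1·90°
n=3: pose=(3,4,W); sL=24/13, sR=120/89; mL=-1356/1157, mR=3696/1157; mL+mR=180/89 → advance +1; mR−mL=5052/1157 → turn +1·90°
n=4: pose=(2,4,S); sL=15/2, sR=15/8; mL=-105/16, mR=75/8; mL+mR=45/16 → advance +1; mR−mL=255/16 → turn +1·90°

0 15/2 15/8 -105/16 75/8 2 4 S
1 24/5 40/3 28/15 272/15 2 3 E
2 60/37 60/17 90/629 3240/629 3 3 N
3 24/13 120/89 -1356/1157 3696/1157 3 4 W
4 15/2 15/8 -105/16 75/8 2 4 S
final 2 3 E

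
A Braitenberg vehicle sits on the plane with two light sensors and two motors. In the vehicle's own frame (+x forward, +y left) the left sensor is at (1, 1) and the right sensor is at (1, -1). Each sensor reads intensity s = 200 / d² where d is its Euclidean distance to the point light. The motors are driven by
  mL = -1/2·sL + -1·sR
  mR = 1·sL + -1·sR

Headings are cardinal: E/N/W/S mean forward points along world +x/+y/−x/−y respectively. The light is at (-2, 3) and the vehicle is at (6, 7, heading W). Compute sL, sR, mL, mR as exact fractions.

100/29 100/37 -4750/1073 800/1073

left sensor world pos  = (5, 6); dL² = 58
right sensor world pos = (5, 8); dR² = 74
sL = 200/58 = 100/29
sR = 200/74 = 100/37
mL = -1/2·sL + -1·sR = -4750/1073
mR = 1·sL + -1·sR = 800/1073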